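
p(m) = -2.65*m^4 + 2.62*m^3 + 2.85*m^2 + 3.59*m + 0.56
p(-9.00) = -19097.53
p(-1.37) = -15.08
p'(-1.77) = 76.91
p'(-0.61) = 5.44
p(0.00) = 0.56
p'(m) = -10.6*m^3 + 7.86*m^2 + 5.7*m + 3.59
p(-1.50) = -20.67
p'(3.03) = -201.85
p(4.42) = -713.08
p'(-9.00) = 8316.35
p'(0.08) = 4.09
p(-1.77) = -37.40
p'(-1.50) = 48.50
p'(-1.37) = 37.79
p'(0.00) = 3.59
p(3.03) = -112.88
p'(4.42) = -732.98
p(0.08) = 0.87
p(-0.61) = -1.53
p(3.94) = -419.41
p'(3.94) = -500.26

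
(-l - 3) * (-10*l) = 10*l^2 + 30*l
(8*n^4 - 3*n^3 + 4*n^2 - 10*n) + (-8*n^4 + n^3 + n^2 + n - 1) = -2*n^3 + 5*n^2 - 9*n - 1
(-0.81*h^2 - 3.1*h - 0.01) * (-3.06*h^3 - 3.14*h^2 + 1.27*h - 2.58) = 2.4786*h^5 + 12.0294*h^4 + 8.7359*h^3 - 1.8158*h^2 + 7.9853*h + 0.0258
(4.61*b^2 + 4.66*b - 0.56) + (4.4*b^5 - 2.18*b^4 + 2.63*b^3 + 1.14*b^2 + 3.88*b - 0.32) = 4.4*b^5 - 2.18*b^4 + 2.63*b^3 + 5.75*b^2 + 8.54*b - 0.88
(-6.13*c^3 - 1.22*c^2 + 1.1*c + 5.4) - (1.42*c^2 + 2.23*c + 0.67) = -6.13*c^3 - 2.64*c^2 - 1.13*c + 4.73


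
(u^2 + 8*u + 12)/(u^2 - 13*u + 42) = (u^2 + 8*u + 12)/(u^2 - 13*u + 42)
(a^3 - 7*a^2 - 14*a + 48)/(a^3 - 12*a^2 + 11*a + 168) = (a - 2)/(a - 7)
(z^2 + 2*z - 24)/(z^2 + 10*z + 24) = (z - 4)/(z + 4)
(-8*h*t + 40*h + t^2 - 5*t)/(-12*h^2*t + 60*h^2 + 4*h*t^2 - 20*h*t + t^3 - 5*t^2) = (-8*h + t)/(-12*h^2 + 4*h*t + t^2)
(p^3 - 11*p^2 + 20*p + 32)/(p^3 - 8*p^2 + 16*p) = (p^2 - 7*p - 8)/(p*(p - 4))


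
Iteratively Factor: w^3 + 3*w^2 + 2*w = (w + 1)*(w^2 + 2*w) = (w + 1)*(w + 2)*(w)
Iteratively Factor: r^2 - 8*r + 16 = (r - 4)*(r - 4)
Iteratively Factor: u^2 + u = (u + 1)*(u)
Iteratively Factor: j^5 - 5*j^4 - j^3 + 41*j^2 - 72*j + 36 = (j - 1)*(j^4 - 4*j^3 - 5*j^2 + 36*j - 36) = (j - 3)*(j - 1)*(j^3 - j^2 - 8*j + 12) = (j - 3)*(j - 2)*(j - 1)*(j^2 + j - 6) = (j - 3)*(j - 2)*(j - 1)*(j + 3)*(j - 2)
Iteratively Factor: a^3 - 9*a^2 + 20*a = (a - 4)*(a^2 - 5*a) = (a - 5)*(a - 4)*(a)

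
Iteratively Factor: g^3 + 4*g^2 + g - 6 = (g - 1)*(g^2 + 5*g + 6) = (g - 1)*(g + 2)*(g + 3)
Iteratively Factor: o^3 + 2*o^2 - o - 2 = (o + 2)*(o^2 - 1) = (o - 1)*(o + 2)*(o + 1)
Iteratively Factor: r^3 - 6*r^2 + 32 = (r + 2)*(r^2 - 8*r + 16) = (r - 4)*(r + 2)*(r - 4)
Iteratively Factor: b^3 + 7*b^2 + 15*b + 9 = (b + 1)*(b^2 + 6*b + 9) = (b + 1)*(b + 3)*(b + 3)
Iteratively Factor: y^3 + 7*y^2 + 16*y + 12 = (y + 2)*(y^2 + 5*y + 6) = (y + 2)^2*(y + 3)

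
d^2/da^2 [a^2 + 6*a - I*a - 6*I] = 2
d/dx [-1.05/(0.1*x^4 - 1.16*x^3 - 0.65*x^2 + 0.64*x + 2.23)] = (0.42*x^3 - 3.654*x^2 - 1.365*x + 0.672)/(0.1*x^4 - 1.16*x^3 - 0.65*x^2 + 0.64*x + 2.23)^2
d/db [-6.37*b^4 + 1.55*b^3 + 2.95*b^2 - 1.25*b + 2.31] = -25.48*b^3 + 4.65*b^2 + 5.9*b - 1.25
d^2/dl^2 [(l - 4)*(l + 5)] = 2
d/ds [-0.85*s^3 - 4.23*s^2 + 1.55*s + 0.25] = -2.55*s^2 - 8.46*s + 1.55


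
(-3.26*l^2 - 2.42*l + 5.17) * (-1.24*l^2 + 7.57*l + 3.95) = 4.0424*l^4 - 21.6774*l^3 - 37.6072*l^2 + 29.5779*l + 20.4215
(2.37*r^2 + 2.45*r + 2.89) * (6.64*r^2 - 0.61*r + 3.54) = 15.7368*r^4 + 14.8223*r^3 + 26.0849*r^2 + 6.9101*r + 10.2306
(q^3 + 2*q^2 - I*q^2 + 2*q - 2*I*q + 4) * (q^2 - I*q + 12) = q^5 + 2*q^4 - 2*I*q^4 + 13*q^3 - 4*I*q^3 + 26*q^2 - 14*I*q^2 + 24*q - 28*I*q + 48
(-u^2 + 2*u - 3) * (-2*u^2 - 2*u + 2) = 2*u^4 - 2*u^3 + 10*u - 6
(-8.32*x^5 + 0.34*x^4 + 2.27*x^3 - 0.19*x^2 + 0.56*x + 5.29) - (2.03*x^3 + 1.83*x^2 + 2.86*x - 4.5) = -8.32*x^5 + 0.34*x^4 + 0.24*x^3 - 2.02*x^2 - 2.3*x + 9.79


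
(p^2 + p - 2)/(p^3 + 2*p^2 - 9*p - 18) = (p - 1)/(p^2 - 9)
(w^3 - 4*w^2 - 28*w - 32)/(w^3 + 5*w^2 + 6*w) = (w^2 - 6*w - 16)/(w*(w + 3))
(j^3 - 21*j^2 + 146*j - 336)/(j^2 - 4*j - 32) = (j^2 - 13*j + 42)/(j + 4)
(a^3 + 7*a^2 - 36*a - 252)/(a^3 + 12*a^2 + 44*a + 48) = (a^2 + a - 42)/(a^2 + 6*a + 8)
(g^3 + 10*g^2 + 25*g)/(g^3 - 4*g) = (g^2 + 10*g + 25)/(g^2 - 4)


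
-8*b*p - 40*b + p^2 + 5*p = (-8*b + p)*(p + 5)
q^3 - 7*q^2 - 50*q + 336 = (q - 8)*(q - 6)*(q + 7)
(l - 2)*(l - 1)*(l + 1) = l^3 - 2*l^2 - l + 2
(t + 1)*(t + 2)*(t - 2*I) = t^3 + 3*t^2 - 2*I*t^2 + 2*t - 6*I*t - 4*I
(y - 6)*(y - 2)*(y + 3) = y^3 - 5*y^2 - 12*y + 36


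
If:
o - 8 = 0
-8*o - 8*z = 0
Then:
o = 8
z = -8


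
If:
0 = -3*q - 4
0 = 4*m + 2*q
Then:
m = 2/3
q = -4/3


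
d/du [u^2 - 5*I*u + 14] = 2*u - 5*I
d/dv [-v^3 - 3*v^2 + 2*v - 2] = -3*v^2 - 6*v + 2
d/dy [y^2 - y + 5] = 2*y - 1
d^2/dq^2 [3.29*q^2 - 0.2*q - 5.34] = 6.58000000000000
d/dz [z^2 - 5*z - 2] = 2*z - 5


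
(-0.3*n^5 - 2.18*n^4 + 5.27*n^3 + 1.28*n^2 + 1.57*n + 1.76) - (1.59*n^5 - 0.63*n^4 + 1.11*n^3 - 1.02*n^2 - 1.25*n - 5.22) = -1.89*n^5 - 1.55*n^4 + 4.16*n^3 + 2.3*n^2 + 2.82*n + 6.98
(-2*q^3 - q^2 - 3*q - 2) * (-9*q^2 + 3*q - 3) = 18*q^5 + 3*q^4 + 30*q^3 + 12*q^2 + 3*q + 6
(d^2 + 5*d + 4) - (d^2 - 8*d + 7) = 13*d - 3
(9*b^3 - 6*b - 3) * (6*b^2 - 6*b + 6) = 54*b^5 - 54*b^4 + 18*b^3 + 18*b^2 - 18*b - 18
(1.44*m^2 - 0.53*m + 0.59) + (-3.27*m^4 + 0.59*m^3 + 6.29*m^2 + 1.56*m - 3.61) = -3.27*m^4 + 0.59*m^3 + 7.73*m^2 + 1.03*m - 3.02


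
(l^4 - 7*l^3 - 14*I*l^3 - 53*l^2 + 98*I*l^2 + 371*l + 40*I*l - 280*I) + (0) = l^4 - 7*l^3 - 14*I*l^3 - 53*l^2 + 98*I*l^2 + 371*l + 40*I*l - 280*I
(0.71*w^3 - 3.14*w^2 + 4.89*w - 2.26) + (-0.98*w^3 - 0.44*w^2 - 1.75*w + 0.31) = -0.27*w^3 - 3.58*w^2 + 3.14*w - 1.95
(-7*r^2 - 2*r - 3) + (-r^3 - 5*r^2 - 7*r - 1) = -r^3 - 12*r^2 - 9*r - 4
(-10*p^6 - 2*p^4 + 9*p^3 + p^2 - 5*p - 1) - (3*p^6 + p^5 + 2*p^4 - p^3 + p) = -13*p^6 - p^5 - 4*p^4 + 10*p^3 + p^2 - 6*p - 1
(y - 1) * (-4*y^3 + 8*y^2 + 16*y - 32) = -4*y^4 + 12*y^3 + 8*y^2 - 48*y + 32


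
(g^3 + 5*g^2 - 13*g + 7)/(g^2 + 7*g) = g - 2 + 1/g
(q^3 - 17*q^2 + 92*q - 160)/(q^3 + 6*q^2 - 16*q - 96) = (q^2 - 13*q + 40)/(q^2 + 10*q + 24)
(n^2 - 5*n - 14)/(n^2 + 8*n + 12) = (n - 7)/(n + 6)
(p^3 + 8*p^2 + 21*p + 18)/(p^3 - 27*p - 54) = (p + 2)/(p - 6)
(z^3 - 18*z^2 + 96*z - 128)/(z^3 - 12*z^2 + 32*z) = (z^2 - 10*z + 16)/(z*(z - 4))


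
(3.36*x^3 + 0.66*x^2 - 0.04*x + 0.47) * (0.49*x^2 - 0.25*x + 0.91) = 1.6464*x^5 - 0.5166*x^4 + 2.873*x^3 + 0.8409*x^2 - 0.1539*x + 0.4277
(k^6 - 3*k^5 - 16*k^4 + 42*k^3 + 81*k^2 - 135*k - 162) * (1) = k^6 - 3*k^5 - 16*k^4 + 42*k^3 + 81*k^2 - 135*k - 162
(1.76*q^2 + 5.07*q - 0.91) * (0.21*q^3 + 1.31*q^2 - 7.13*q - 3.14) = 0.3696*q^5 + 3.3703*q^4 - 6.0982*q^3 - 42.8676*q^2 - 9.4315*q + 2.8574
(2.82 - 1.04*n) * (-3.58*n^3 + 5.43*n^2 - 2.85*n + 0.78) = 3.7232*n^4 - 15.7428*n^3 + 18.2766*n^2 - 8.8482*n + 2.1996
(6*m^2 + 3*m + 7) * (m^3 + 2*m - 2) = 6*m^5 + 3*m^4 + 19*m^3 - 6*m^2 + 8*m - 14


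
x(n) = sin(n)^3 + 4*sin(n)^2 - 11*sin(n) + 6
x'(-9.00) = 12.56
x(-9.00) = 11.14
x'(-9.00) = 12.56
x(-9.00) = 11.14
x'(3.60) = 12.51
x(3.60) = 11.56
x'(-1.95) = 5.86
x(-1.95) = 18.87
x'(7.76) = -0.01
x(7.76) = 0.00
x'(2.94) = 9.09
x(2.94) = 3.97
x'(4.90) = -2.98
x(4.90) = 19.72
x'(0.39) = -6.96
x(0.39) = 2.45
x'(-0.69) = -11.47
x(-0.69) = 14.36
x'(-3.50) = 7.33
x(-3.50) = 2.68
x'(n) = 3*sin(n)^2*cos(n) + 8*sin(n)*cos(n) - 11*cos(n)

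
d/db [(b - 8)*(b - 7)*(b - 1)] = 3*b^2 - 32*b + 71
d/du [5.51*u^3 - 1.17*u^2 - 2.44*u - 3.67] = 16.53*u^2 - 2.34*u - 2.44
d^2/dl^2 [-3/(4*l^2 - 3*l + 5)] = 6*(16*l^2 - 12*l - (8*l - 3)^2 + 20)/(4*l^2 - 3*l + 5)^3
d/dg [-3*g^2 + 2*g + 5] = 2 - 6*g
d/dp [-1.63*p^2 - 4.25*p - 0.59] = -3.26*p - 4.25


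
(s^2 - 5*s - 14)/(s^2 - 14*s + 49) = (s + 2)/(s - 7)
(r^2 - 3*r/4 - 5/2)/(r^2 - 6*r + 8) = (r + 5/4)/(r - 4)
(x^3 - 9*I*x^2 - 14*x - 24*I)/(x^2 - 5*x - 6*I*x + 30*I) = (x^2 - 3*I*x + 4)/(x - 5)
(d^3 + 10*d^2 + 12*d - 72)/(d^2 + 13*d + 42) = (d^2 + 4*d - 12)/(d + 7)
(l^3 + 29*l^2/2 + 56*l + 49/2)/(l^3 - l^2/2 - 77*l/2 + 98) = (2*l^2 + 15*l + 7)/(2*l^2 - 15*l + 28)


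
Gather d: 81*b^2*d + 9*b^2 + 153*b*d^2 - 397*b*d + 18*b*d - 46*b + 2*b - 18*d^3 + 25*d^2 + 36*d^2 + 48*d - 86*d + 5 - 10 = 9*b^2 - 44*b - 18*d^3 + d^2*(153*b + 61) + d*(81*b^2 - 379*b - 38) - 5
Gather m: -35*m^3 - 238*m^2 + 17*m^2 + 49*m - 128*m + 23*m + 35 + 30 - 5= -35*m^3 - 221*m^2 - 56*m + 60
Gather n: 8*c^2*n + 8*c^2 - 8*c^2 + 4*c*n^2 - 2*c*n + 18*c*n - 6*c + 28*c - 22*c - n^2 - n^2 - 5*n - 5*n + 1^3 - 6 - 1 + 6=n^2*(4*c - 2) + n*(8*c^2 + 16*c - 10)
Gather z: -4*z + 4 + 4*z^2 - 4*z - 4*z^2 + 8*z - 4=0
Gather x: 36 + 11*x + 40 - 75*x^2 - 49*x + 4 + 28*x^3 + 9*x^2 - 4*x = 28*x^3 - 66*x^2 - 42*x + 80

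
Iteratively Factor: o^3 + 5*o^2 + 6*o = (o)*(o^2 + 5*o + 6) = o*(o + 2)*(o + 3)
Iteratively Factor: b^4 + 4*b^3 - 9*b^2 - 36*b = (b)*(b^3 + 4*b^2 - 9*b - 36) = b*(b + 3)*(b^2 + b - 12) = b*(b + 3)*(b + 4)*(b - 3)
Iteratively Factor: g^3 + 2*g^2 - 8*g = (g)*(g^2 + 2*g - 8) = g*(g + 4)*(g - 2)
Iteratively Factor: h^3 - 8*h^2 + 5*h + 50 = (h + 2)*(h^2 - 10*h + 25) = (h - 5)*(h + 2)*(h - 5)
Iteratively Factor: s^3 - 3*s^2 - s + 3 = (s + 1)*(s^2 - 4*s + 3) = (s - 1)*(s + 1)*(s - 3)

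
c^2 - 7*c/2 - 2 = (c - 4)*(c + 1/2)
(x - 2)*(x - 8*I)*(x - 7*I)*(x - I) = x^4 - 2*x^3 - 16*I*x^3 - 71*x^2 + 32*I*x^2 + 142*x + 56*I*x - 112*I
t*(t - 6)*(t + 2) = t^3 - 4*t^2 - 12*t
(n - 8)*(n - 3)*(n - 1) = n^3 - 12*n^2 + 35*n - 24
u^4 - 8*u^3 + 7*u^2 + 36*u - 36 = (u - 6)*(u - 3)*(u - 1)*(u + 2)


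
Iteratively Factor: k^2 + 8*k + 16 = (k + 4)*(k + 4)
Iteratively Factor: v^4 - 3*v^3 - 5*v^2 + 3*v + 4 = (v - 4)*(v^3 + v^2 - v - 1) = (v - 4)*(v - 1)*(v^2 + 2*v + 1) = (v - 4)*(v - 1)*(v + 1)*(v + 1)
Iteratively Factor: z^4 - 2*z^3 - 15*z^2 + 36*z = (z)*(z^3 - 2*z^2 - 15*z + 36) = z*(z - 3)*(z^2 + z - 12) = z*(z - 3)*(z + 4)*(z - 3)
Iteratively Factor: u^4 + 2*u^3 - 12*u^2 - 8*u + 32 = (u - 2)*(u^3 + 4*u^2 - 4*u - 16) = (u - 2)*(u + 2)*(u^2 + 2*u - 8) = (u - 2)*(u + 2)*(u + 4)*(u - 2)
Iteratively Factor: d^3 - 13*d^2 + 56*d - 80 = (d - 5)*(d^2 - 8*d + 16) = (d - 5)*(d - 4)*(d - 4)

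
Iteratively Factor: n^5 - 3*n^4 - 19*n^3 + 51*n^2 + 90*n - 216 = (n - 4)*(n^4 + n^3 - 15*n^2 - 9*n + 54) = (n - 4)*(n - 2)*(n^3 + 3*n^2 - 9*n - 27) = (n - 4)*(n - 3)*(n - 2)*(n^2 + 6*n + 9) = (n - 4)*(n - 3)*(n - 2)*(n + 3)*(n + 3)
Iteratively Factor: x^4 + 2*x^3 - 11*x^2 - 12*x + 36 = (x + 3)*(x^3 - x^2 - 8*x + 12) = (x - 2)*(x + 3)*(x^2 + x - 6) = (x - 2)^2*(x + 3)*(x + 3)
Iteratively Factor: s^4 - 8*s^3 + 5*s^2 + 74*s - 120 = (s - 4)*(s^3 - 4*s^2 - 11*s + 30) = (s - 4)*(s - 2)*(s^2 - 2*s - 15) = (s - 5)*(s - 4)*(s - 2)*(s + 3)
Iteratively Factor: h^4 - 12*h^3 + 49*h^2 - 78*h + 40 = (h - 1)*(h^3 - 11*h^2 + 38*h - 40) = (h - 2)*(h - 1)*(h^2 - 9*h + 20) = (h - 4)*(h - 2)*(h - 1)*(h - 5)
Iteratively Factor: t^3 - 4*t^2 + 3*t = (t)*(t^2 - 4*t + 3) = t*(t - 3)*(t - 1)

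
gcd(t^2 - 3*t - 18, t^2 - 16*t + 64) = 1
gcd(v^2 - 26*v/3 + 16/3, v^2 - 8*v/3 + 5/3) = 1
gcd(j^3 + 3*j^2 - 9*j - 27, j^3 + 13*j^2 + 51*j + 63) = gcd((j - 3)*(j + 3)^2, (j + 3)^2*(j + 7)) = j^2 + 6*j + 9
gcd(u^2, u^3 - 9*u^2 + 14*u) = u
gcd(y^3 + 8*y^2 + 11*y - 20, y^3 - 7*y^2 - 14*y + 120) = y + 4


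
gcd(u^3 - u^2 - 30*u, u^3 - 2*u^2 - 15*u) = u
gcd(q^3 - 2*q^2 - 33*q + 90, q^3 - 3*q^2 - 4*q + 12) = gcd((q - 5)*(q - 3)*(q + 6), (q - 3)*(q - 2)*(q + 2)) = q - 3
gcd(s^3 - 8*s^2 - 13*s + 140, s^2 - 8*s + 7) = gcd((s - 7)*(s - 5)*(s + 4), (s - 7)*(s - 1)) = s - 7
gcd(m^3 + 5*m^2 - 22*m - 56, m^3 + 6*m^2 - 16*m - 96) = m - 4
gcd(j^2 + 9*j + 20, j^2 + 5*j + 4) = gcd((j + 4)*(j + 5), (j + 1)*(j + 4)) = j + 4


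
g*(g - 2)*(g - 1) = g^3 - 3*g^2 + 2*g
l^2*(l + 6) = l^3 + 6*l^2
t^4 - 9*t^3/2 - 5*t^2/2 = t^2*(t - 5)*(t + 1/2)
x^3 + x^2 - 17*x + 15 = (x - 3)*(x - 1)*(x + 5)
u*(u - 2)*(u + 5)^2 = u^4 + 8*u^3 + 5*u^2 - 50*u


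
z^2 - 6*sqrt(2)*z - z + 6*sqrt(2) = (z - 1)*(z - 6*sqrt(2))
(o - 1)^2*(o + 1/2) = o^3 - 3*o^2/2 + 1/2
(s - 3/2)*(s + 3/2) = s^2 - 9/4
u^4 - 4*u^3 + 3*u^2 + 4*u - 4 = (u - 2)^2*(u - 1)*(u + 1)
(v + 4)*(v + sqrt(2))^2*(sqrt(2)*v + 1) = sqrt(2)*v^4 + 5*v^3 + 4*sqrt(2)*v^3 + 4*sqrt(2)*v^2 + 20*v^2 + 2*v + 16*sqrt(2)*v + 8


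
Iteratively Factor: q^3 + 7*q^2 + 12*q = (q + 3)*(q^2 + 4*q) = (q + 3)*(q + 4)*(q)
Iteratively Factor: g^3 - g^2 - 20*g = (g)*(g^2 - g - 20) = g*(g + 4)*(g - 5)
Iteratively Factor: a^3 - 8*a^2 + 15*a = (a - 5)*(a^2 - 3*a) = (a - 5)*(a - 3)*(a)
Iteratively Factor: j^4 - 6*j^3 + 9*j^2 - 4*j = (j - 4)*(j^3 - 2*j^2 + j) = (j - 4)*(j - 1)*(j^2 - j) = j*(j - 4)*(j - 1)*(j - 1)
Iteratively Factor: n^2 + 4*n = (n + 4)*(n)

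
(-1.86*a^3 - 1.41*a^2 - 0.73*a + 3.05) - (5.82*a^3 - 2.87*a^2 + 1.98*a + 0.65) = -7.68*a^3 + 1.46*a^2 - 2.71*a + 2.4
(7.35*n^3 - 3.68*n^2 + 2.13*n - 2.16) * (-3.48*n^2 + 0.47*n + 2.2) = -25.578*n^5 + 16.2609*n^4 + 7.028*n^3 + 0.421899999999999*n^2 + 3.6708*n - 4.752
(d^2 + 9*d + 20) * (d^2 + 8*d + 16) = d^4 + 17*d^3 + 108*d^2 + 304*d + 320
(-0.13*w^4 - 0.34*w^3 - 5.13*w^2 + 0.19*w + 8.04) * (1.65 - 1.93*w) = 0.2509*w^5 + 0.4417*w^4 + 9.3399*w^3 - 8.8312*w^2 - 15.2037*w + 13.266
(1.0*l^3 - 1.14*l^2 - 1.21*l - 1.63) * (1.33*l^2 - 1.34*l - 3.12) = 1.33*l^5 - 2.8562*l^4 - 3.2017*l^3 + 3.0103*l^2 + 5.9594*l + 5.0856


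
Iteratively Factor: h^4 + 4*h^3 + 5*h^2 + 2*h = (h + 1)*(h^3 + 3*h^2 + 2*h) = (h + 1)*(h + 2)*(h^2 + h) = (h + 1)^2*(h + 2)*(h)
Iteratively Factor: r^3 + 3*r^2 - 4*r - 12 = (r + 3)*(r^2 - 4) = (r + 2)*(r + 3)*(r - 2)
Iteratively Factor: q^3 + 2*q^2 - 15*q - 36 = (q + 3)*(q^2 - q - 12) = (q + 3)^2*(q - 4)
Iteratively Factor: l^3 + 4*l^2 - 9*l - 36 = (l + 4)*(l^2 - 9) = (l + 3)*(l + 4)*(l - 3)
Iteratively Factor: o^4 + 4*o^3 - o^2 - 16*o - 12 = (o + 2)*(o^3 + 2*o^2 - 5*o - 6) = (o + 1)*(o + 2)*(o^2 + o - 6) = (o - 2)*(o + 1)*(o + 2)*(o + 3)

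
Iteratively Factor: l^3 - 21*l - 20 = (l + 4)*(l^2 - 4*l - 5) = (l + 1)*(l + 4)*(l - 5)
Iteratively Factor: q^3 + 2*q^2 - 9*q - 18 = (q + 3)*(q^2 - q - 6) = (q + 2)*(q + 3)*(q - 3)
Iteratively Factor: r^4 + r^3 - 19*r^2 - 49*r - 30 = (r + 3)*(r^3 - 2*r^2 - 13*r - 10) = (r + 2)*(r + 3)*(r^2 - 4*r - 5) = (r + 1)*(r + 2)*(r + 3)*(r - 5)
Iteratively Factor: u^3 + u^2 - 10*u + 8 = (u - 2)*(u^2 + 3*u - 4) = (u - 2)*(u + 4)*(u - 1)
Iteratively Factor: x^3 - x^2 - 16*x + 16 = (x - 1)*(x^2 - 16) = (x - 1)*(x + 4)*(x - 4)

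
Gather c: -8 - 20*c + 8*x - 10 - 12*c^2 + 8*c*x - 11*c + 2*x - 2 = -12*c^2 + c*(8*x - 31) + 10*x - 20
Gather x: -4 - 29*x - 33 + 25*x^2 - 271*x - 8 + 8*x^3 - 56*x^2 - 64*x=8*x^3 - 31*x^2 - 364*x - 45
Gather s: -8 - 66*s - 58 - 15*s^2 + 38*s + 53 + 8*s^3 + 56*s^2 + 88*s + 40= 8*s^3 + 41*s^2 + 60*s + 27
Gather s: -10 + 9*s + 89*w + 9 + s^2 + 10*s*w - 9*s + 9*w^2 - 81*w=s^2 + 10*s*w + 9*w^2 + 8*w - 1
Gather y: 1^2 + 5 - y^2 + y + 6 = -y^2 + y + 12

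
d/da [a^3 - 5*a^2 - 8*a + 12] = 3*a^2 - 10*a - 8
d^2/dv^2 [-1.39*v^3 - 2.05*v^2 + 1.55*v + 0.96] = -8.34*v - 4.1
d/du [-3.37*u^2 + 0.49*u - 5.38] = 0.49 - 6.74*u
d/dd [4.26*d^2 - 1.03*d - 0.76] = 8.52*d - 1.03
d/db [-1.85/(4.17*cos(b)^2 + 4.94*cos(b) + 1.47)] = -(15.429*cos(b) + 9.139)*sin(b)/(4.17*cos(b)^2 + 4.94*cos(b) + 1.47)^2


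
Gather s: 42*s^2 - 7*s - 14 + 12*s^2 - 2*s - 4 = 54*s^2 - 9*s - 18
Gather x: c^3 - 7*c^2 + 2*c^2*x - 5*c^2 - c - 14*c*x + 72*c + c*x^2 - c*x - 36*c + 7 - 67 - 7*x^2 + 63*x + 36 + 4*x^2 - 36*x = c^3 - 12*c^2 + 35*c + x^2*(c - 3) + x*(2*c^2 - 15*c + 27) - 24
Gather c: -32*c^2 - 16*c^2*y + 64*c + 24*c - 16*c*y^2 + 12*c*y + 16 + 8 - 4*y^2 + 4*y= c^2*(-16*y - 32) + c*(-16*y^2 + 12*y + 88) - 4*y^2 + 4*y + 24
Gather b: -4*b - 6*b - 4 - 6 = -10*b - 10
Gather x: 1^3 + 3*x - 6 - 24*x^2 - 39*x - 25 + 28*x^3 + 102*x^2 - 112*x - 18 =28*x^3 + 78*x^2 - 148*x - 48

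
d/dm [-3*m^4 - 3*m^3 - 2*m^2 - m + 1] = -12*m^3 - 9*m^2 - 4*m - 1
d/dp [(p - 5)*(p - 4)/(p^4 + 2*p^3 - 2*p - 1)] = (-2*p^3 + 29*p^2 - 100*p + 49)/(p^6 + 2*p^5 - p^4 - 4*p^3 - p^2 + 2*p + 1)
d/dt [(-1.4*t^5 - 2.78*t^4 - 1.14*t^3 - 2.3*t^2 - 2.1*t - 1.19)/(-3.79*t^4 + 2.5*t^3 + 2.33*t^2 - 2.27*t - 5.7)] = (5.306*t^8 - 7.0*t^7 - 21.0566*t^6 - 17.6768*t^5 + 38.0486*t^4 + 61.0192*t^3 + 38.533*t^2 + 31.7654*t + 9.2687)/(14.3641*t^8 - 18.95*t^7 - 11.4114*t^6 + 28.8566*t^5 + 37.2849*t^4 - 39.0782*t^3 - 21.4091*t^2 + 25.878*t + 32.49)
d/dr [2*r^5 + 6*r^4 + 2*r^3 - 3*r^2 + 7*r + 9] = 10*r^4 + 24*r^3 + 6*r^2 - 6*r + 7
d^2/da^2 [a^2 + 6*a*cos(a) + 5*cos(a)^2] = -6*a*cos(a) + 20*sin(a)^2 - 12*sin(a) - 8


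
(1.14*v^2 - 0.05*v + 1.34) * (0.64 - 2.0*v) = -2.28*v^3 + 0.8296*v^2 - 2.712*v + 0.8576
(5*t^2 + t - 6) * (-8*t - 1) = -40*t^3 - 13*t^2 + 47*t + 6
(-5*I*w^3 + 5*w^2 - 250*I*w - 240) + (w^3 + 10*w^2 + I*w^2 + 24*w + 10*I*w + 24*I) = w^3 - 5*I*w^3 + 15*w^2 + I*w^2 + 24*w - 240*I*w - 240 + 24*I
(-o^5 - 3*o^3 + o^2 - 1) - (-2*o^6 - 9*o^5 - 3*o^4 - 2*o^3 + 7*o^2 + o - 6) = 2*o^6 + 8*o^5 + 3*o^4 - o^3 - 6*o^2 - o + 5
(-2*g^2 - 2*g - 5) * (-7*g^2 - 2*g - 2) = 14*g^4 + 18*g^3 + 43*g^2 + 14*g + 10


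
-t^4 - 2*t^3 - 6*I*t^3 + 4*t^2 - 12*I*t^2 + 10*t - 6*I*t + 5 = (t + I)*(t + 5*I)*(I*t + I)^2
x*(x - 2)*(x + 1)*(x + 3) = x^4 + 2*x^3 - 5*x^2 - 6*x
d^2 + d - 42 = (d - 6)*(d + 7)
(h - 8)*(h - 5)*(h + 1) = h^3 - 12*h^2 + 27*h + 40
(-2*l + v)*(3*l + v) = -6*l^2 + l*v + v^2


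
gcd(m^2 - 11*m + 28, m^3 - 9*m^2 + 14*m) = m - 7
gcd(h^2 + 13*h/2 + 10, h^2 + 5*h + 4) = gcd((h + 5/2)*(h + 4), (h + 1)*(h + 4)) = h + 4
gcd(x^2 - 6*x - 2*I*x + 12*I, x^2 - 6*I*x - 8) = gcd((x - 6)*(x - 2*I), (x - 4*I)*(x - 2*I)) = x - 2*I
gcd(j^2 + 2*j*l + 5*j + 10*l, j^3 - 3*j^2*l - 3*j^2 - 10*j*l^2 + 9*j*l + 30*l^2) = j + 2*l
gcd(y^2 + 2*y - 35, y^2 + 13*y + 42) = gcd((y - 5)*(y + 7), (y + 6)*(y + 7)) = y + 7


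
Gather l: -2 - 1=-3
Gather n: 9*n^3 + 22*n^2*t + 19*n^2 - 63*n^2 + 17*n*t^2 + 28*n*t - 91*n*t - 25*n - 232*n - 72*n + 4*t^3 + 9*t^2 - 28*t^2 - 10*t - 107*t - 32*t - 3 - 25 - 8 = 9*n^3 + n^2*(22*t - 44) + n*(17*t^2 - 63*t - 329) + 4*t^3 - 19*t^2 - 149*t - 36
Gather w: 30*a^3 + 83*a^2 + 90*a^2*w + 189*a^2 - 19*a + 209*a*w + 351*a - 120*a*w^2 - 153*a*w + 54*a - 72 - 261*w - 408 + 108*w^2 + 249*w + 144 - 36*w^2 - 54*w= 30*a^3 + 272*a^2 + 386*a + w^2*(72 - 120*a) + w*(90*a^2 + 56*a - 66) - 336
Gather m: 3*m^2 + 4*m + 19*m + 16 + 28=3*m^2 + 23*m + 44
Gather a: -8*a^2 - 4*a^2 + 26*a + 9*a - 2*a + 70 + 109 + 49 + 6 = -12*a^2 + 33*a + 234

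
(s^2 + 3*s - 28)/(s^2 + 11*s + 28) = (s - 4)/(s + 4)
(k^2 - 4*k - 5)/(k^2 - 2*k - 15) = (k + 1)/(k + 3)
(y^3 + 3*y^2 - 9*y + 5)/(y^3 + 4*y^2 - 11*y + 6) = (y + 5)/(y + 6)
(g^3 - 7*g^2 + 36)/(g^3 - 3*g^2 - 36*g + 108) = (g + 2)/(g + 6)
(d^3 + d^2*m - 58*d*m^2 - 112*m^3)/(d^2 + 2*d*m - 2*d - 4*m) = (d^2 - d*m - 56*m^2)/(d - 2)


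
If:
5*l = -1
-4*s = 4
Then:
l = -1/5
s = -1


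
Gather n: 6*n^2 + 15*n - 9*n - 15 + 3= 6*n^2 + 6*n - 12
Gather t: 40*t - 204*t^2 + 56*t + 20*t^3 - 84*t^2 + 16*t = 20*t^3 - 288*t^2 + 112*t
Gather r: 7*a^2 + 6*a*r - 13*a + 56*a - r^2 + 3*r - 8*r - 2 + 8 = 7*a^2 + 43*a - r^2 + r*(6*a - 5) + 6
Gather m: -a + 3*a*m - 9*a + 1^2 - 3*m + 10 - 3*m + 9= -10*a + m*(3*a - 6) + 20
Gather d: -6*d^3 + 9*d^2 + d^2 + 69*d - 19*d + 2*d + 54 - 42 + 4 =-6*d^3 + 10*d^2 + 52*d + 16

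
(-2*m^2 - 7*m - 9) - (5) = -2*m^2 - 7*m - 14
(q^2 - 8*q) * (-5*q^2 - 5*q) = -5*q^4 + 35*q^3 + 40*q^2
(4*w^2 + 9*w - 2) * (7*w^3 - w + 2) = 28*w^5 + 63*w^4 - 18*w^3 - w^2 + 20*w - 4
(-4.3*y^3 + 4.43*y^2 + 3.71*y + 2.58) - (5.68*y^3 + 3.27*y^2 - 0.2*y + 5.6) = -9.98*y^3 + 1.16*y^2 + 3.91*y - 3.02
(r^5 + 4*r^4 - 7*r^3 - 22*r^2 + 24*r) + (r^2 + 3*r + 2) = r^5 + 4*r^4 - 7*r^3 - 21*r^2 + 27*r + 2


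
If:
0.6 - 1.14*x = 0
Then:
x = 0.53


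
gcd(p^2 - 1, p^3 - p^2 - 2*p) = p + 1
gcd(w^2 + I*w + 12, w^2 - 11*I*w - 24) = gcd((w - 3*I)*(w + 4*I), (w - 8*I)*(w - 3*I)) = w - 3*I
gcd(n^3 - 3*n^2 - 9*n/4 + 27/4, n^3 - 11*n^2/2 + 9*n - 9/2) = n^2 - 9*n/2 + 9/2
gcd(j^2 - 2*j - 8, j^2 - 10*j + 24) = j - 4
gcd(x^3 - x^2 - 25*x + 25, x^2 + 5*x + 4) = 1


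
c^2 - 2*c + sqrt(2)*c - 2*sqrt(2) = (c - 2)*(c + sqrt(2))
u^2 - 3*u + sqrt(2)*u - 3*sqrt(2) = (u - 3)*(u + sqrt(2))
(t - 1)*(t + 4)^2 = t^3 + 7*t^2 + 8*t - 16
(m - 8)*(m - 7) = m^2 - 15*m + 56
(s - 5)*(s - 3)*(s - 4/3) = s^3 - 28*s^2/3 + 77*s/3 - 20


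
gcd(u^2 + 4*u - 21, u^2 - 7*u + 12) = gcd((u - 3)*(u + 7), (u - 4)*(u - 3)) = u - 3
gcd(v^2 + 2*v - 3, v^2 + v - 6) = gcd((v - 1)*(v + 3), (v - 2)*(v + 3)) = v + 3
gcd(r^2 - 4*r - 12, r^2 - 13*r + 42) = r - 6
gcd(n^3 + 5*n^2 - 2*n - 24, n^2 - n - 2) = n - 2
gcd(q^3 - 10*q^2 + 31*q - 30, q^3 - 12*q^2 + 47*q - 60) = q^2 - 8*q + 15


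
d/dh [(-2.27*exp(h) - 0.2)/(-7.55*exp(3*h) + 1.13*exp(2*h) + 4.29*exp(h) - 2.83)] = (-34.277*exp(3*h) - 1.9649*exp(2*h) + 0.452*exp(h) + 7.2821)*exp(h)/(57.0025*exp(6*h) - 17.063*exp(5*h) - 63.5021*exp(4*h) + 52.4284*exp(3*h) + 12.0083*exp(2*h) - 24.2814*exp(h) + 8.0089)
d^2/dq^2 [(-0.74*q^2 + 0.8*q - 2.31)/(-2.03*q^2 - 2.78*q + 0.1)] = (-14.945672*q^3 + 58.016994*q^2 + 77.243124*q + 36.213068)/(8.365427*q^6 + 34.368306*q^5 + 45.829686*q^4 + 18.098912*q^3 - 2.25762*q^2 + 0.0834*q - 0.001)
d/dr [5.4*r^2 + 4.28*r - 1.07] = 10.8*r + 4.28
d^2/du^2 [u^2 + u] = 2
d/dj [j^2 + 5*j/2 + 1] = 2*j + 5/2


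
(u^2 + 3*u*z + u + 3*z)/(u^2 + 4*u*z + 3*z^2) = (u + 1)/(u + z)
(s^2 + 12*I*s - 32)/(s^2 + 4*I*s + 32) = (s + 4*I)/(s - 4*I)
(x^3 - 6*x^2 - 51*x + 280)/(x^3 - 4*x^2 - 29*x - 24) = (x^2 + 2*x - 35)/(x^2 + 4*x + 3)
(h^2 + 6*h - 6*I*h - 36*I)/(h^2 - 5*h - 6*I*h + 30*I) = (h + 6)/(h - 5)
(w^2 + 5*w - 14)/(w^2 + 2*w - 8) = (w + 7)/(w + 4)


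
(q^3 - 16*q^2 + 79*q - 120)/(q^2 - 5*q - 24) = (q^2 - 8*q + 15)/(q + 3)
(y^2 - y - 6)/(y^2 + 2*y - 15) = (y + 2)/(y + 5)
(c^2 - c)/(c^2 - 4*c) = (c - 1)/(c - 4)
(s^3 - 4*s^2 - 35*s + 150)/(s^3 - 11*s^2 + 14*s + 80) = (s^2 + s - 30)/(s^2 - 6*s - 16)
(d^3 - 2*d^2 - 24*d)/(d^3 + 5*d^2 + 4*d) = (d - 6)/(d + 1)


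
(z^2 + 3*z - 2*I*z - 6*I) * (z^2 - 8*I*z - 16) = z^4 + 3*z^3 - 10*I*z^3 - 32*z^2 - 30*I*z^2 - 96*z + 32*I*z + 96*I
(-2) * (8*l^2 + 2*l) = -16*l^2 - 4*l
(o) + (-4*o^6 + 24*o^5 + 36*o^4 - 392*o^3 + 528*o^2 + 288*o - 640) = -4*o^6 + 24*o^5 + 36*o^4 - 392*o^3 + 528*o^2 + 289*o - 640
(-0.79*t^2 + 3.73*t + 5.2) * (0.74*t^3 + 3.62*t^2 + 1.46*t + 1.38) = -0.5846*t^5 - 0.0996000000000006*t^4 + 16.1972*t^3 + 23.1796*t^2 + 12.7394*t + 7.176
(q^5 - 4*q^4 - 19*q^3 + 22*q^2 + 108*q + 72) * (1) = q^5 - 4*q^4 - 19*q^3 + 22*q^2 + 108*q + 72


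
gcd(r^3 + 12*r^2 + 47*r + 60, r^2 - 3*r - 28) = r + 4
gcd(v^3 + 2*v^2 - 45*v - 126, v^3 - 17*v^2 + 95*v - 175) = v - 7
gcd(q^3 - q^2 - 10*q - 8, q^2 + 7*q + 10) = q + 2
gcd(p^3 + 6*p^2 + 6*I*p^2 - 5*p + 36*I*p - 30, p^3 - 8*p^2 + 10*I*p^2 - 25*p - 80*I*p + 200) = p + 5*I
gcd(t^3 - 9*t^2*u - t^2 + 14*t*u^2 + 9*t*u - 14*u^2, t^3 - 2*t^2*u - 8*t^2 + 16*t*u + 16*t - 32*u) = t - 2*u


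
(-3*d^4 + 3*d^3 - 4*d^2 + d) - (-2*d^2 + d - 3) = -3*d^4 + 3*d^3 - 2*d^2 + 3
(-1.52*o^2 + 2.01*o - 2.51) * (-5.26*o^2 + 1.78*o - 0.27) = 7.9952*o^4 - 13.2782*o^3 + 17.1908*o^2 - 5.0105*o + 0.6777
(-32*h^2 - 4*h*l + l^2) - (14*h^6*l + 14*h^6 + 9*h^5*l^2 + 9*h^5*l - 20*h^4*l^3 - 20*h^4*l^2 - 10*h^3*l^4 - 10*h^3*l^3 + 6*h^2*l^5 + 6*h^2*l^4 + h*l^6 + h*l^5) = -14*h^6*l - 14*h^6 - 9*h^5*l^2 - 9*h^5*l + 20*h^4*l^3 + 20*h^4*l^2 + 10*h^3*l^4 + 10*h^3*l^3 - 6*h^2*l^5 - 6*h^2*l^4 - 32*h^2 - h*l^6 - h*l^5 - 4*h*l + l^2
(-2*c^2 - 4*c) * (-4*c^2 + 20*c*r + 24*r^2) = 8*c^4 - 40*c^3*r + 16*c^3 - 48*c^2*r^2 - 80*c^2*r - 96*c*r^2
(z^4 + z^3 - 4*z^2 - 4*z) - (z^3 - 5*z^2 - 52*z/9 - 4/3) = z^4 + z^2 + 16*z/9 + 4/3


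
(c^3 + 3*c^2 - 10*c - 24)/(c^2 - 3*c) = c + 6 + 8/c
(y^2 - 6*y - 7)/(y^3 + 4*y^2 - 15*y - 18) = (y - 7)/(y^2 + 3*y - 18)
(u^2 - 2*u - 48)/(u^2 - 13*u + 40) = (u + 6)/(u - 5)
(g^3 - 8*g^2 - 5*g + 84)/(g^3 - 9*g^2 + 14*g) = (g^2 - g - 12)/(g*(g - 2))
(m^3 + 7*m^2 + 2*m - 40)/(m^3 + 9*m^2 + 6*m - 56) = (m + 5)/(m + 7)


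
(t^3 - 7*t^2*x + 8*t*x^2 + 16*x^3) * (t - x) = t^4 - 8*t^3*x + 15*t^2*x^2 + 8*t*x^3 - 16*x^4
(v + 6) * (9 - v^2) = -v^3 - 6*v^2 + 9*v + 54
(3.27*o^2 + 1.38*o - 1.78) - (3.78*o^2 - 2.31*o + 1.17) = -0.51*o^2 + 3.69*o - 2.95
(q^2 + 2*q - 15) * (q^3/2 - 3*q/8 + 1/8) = q^5/2 + q^4 - 63*q^3/8 - 5*q^2/8 + 47*q/8 - 15/8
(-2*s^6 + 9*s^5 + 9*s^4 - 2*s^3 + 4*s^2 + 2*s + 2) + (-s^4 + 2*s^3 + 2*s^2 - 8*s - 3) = -2*s^6 + 9*s^5 + 8*s^4 + 6*s^2 - 6*s - 1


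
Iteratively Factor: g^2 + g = (g + 1)*(g)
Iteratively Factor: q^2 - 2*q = (q - 2)*(q)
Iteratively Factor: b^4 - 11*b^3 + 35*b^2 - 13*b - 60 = (b - 3)*(b^3 - 8*b^2 + 11*b + 20) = (b - 3)*(b + 1)*(b^2 - 9*b + 20) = (b - 4)*(b - 3)*(b + 1)*(b - 5)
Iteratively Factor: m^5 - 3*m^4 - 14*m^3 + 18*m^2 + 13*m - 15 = (m - 1)*(m^4 - 2*m^3 - 16*m^2 + 2*m + 15) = (m - 5)*(m - 1)*(m^3 + 3*m^2 - m - 3) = (m - 5)*(m - 1)^2*(m^2 + 4*m + 3) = (m - 5)*(m - 1)^2*(m + 3)*(m + 1)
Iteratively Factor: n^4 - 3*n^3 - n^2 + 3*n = (n)*(n^3 - 3*n^2 - n + 3) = n*(n - 1)*(n^2 - 2*n - 3) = n*(n - 1)*(n + 1)*(n - 3)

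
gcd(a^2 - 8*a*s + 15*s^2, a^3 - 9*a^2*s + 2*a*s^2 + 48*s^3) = -a + 3*s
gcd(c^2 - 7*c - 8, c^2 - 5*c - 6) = c + 1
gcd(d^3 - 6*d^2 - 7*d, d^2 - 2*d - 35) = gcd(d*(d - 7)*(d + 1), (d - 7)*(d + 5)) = d - 7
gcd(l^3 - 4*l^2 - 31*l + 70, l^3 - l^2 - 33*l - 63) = l - 7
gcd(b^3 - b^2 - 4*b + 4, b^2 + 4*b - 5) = b - 1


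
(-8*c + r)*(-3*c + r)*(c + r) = 24*c^3 + 13*c^2*r - 10*c*r^2 + r^3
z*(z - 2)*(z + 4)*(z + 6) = z^4 + 8*z^3 + 4*z^2 - 48*z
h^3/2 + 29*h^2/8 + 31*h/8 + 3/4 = (h/2 + 1/2)*(h + 1/4)*(h + 6)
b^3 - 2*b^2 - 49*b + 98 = (b - 7)*(b - 2)*(b + 7)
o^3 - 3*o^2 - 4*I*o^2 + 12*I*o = o*(o - 3)*(o - 4*I)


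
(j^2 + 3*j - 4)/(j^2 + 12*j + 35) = (j^2 + 3*j - 4)/(j^2 + 12*j + 35)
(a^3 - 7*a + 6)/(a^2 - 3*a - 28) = (-a^3 + 7*a - 6)/(-a^2 + 3*a + 28)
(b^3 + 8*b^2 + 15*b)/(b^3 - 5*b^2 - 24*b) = (b + 5)/(b - 8)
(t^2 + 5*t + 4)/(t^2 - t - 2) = (t + 4)/(t - 2)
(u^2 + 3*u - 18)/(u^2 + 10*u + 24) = (u - 3)/(u + 4)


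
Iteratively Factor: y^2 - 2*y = (y)*(y - 2)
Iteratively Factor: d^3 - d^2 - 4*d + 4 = (d - 2)*(d^2 + d - 2) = (d - 2)*(d + 2)*(d - 1)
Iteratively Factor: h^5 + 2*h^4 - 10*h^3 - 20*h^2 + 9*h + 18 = (h - 1)*(h^4 + 3*h^3 - 7*h^2 - 27*h - 18) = (h - 1)*(h + 3)*(h^3 - 7*h - 6) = (h - 1)*(h + 2)*(h + 3)*(h^2 - 2*h - 3) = (h - 3)*(h - 1)*(h + 2)*(h + 3)*(h + 1)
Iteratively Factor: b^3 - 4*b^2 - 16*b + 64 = (b - 4)*(b^2 - 16) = (b - 4)*(b + 4)*(b - 4)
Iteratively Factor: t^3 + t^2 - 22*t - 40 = (t + 4)*(t^2 - 3*t - 10) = (t + 2)*(t + 4)*(t - 5)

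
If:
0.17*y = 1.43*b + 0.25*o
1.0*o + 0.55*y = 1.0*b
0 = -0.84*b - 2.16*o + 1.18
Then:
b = -0.34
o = 0.68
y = -1.85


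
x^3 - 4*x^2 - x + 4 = (x - 4)*(x - 1)*(x + 1)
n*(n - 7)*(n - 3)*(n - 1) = n^4 - 11*n^3 + 31*n^2 - 21*n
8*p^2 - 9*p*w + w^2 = (-8*p + w)*(-p + w)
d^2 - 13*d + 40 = (d - 8)*(d - 5)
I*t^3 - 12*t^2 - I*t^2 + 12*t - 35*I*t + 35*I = (t + 5*I)*(t + 7*I)*(I*t - I)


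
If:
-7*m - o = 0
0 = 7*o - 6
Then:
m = -6/49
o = 6/7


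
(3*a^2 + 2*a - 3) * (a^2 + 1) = 3*a^4 + 2*a^3 + 2*a - 3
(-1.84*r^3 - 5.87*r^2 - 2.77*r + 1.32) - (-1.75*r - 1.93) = -1.84*r^3 - 5.87*r^2 - 1.02*r + 3.25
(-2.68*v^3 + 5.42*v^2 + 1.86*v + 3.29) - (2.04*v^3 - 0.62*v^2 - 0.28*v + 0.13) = -4.72*v^3 + 6.04*v^2 + 2.14*v + 3.16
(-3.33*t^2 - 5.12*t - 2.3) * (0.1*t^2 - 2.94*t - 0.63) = -0.333*t^4 + 9.2782*t^3 + 16.9207*t^2 + 9.9876*t + 1.449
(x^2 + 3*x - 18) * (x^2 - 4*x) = x^4 - x^3 - 30*x^2 + 72*x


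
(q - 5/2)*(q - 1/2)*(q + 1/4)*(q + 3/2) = q^4 - 5*q^3/4 - 29*q^2/8 + 17*q/16 + 15/32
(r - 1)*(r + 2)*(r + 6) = r^3 + 7*r^2 + 4*r - 12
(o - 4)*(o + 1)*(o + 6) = o^3 + 3*o^2 - 22*o - 24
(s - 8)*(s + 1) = s^2 - 7*s - 8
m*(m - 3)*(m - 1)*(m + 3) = m^4 - m^3 - 9*m^2 + 9*m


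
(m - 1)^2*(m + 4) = m^3 + 2*m^2 - 7*m + 4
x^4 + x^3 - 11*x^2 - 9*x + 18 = (x - 3)*(x - 1)*(x + 2)*(x + 3)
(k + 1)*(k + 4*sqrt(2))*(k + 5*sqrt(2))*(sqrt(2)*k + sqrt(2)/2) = sqrt(2)*k^4 + 3*sqrt(2)*k^3/2 + 18*k^3 + 27*k^2 + 81*sqrt(2)*k^2/2 + 9*k + 60*sqrt(2)*k + 20*sqrt(2)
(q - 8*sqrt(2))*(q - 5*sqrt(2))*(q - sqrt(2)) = q^3 - 14*sqrt(2)*q^2 + 106*q - 80*sqrt(2)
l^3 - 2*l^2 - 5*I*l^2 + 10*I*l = l*(l - 2)*(l - 5*I)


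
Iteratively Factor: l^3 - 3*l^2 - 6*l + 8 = (l - 4)*(l^2 + l - 2) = (l - 4)*(l - 1)*(l + 2)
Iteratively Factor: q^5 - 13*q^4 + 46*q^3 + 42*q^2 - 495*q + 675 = (q - 3)*(q^4 - 10*q^3 + 16*q^2 + 90*q - 225) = (q - 3)^2*(q^3 - 7*q^2 - 5*q + 75) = (q - 5)*(q - 3)^2*(q^2 - 2*q - 15) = (q - 5)*(q - 3)^2*(q + 3)*(q - 5)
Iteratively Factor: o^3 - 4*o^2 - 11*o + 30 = (o - 5)*(o^2 + o - 6) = (o - 5)*(o + 3)*(o - 2)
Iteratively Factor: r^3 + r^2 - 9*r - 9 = (r + 3)*(r^2 - 2*r - 3) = (r - 3)*(r + 3)*(r + 1)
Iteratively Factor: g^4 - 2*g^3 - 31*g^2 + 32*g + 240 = (g - 4)*(g^3 + 2*g^2 - 23*g - 60) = (g - 5)*(g - 4)*(g^2 + 7*g + 12) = (g - 5)*(g - 4)*(g + 4)*(g + 3)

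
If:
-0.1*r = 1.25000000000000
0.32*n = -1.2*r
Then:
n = 46.88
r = -12.50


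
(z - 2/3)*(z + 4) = z^2 + 10*z/3 - 8/3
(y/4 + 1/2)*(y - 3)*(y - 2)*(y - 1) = y^4/4 - y^3 - y^2/4 + 4*y - 3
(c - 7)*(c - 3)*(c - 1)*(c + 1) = c^4 - 10*c^3 + 20*c^2 + 10*c - 21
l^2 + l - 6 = (l - 2)*(l + 3)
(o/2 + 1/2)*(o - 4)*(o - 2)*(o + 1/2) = o^4/2 - 9*o^3/4 - o^2/4 + 9*o/2 + 2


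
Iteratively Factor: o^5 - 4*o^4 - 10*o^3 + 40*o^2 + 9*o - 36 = (o - 1)*(o^4 - 3*o^3 - 13*o^2 + 27*o + 36) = (o - 3)*(o - 1)*(o^3 - 13*o - 12) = (o - 3)*(o - 1)*(o + 1)*(o^2 - o - 12) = (o - 3)*(o - 1)*(o + 1)*(o + 3)*(o - 4)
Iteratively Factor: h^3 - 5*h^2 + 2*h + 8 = (h - 4)*(h^2 - h - 2) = (h - 4)*(h + 1)*(h - 2)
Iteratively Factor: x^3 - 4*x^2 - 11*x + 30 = (x - 5)*(x^2 + x - 6) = (x - 5)*(x + 3)*(x - 2)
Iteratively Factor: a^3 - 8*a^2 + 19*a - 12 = (a - 3)*(a^2 - 5*a + 4) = (a - 3)*(a - 1)*(a - 4)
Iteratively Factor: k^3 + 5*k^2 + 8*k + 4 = (k + 1)*(k^2 + 4*k + 4) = (k + 1)*(k + 2)*(k + 2)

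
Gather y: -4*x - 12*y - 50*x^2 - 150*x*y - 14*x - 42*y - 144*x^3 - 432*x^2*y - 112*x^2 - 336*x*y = -144*x^3 - 162*x^2 - 18*x + y*(-432*x^2 - 486*x - 54)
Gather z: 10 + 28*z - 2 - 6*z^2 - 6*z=-6*z^2 + 22*z + 8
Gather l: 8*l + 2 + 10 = 8*l + 12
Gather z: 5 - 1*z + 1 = 6 - z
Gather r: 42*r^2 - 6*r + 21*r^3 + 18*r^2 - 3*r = 21*r^3 + 60*r^2 - 9*r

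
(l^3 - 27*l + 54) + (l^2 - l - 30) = l^3 + l^2 - 28*l + 24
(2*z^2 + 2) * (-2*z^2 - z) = -4*z^4 - 2*z^3 - 4*z^2 - 2*z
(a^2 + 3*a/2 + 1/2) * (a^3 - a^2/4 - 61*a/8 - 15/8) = a^5 + 5*a^4/4 - 15*a^3/2 - 215*a^2/16 - 53*a/8 - 15/16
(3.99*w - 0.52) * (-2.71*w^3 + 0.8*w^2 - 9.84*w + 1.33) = -10.8129*w^4 + 4.6012*w^3 - 39.6776*w^2 + 10.4235*w - 0.6916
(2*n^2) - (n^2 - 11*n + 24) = n^2 + 11*n - 24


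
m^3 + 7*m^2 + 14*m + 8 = (m + 1)*(m + 2)*(m + 4)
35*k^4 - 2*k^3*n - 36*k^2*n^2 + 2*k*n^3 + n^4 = (-5*k + n)*(-k + n)*(k + n)*(7*k + n)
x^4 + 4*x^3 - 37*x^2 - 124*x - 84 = (x - 6)*(x + 1)*(x + 2)*(x + 7)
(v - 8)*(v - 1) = v^2 - 9*v + 8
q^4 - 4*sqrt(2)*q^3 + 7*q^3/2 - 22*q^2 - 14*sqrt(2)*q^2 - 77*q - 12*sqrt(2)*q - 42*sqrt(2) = (q + 7/2)*(q - 6*sqrt(2))*(q + sqrt(2))^2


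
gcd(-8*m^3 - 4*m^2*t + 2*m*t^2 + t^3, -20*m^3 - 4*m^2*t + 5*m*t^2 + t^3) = -4*m^2 + t^2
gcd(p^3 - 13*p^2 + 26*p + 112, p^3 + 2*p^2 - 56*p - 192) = p - 8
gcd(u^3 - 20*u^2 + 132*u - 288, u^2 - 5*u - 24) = u - 8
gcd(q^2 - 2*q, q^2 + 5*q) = q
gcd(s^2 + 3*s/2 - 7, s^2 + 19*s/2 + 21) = s + 7/2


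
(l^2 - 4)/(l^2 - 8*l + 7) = (l^2 - 4)/(l^2 - 8*l + 7)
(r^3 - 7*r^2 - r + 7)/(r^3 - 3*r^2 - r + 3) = (r - 7)/(r - 3)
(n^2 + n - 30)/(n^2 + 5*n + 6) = (n^2 + n - 30)/(n^2 + 5*n + 6)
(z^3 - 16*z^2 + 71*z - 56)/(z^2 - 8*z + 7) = z - 8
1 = 1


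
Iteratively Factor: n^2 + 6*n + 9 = (n + 3)*(n + 3)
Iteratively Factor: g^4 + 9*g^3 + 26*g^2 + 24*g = (g + 2)*(g^3 + 7*g^2 + 12*g) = (g + 2)*(g + 3)*(g^2 + 4*g) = (g + 2)*(g + 3)*(g + 4)*(g)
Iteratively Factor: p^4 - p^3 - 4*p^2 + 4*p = (p - 1)*(p^3 - 4*p) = (p - 2)*(p - 1)*(p^2 + 2*p) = (p - 2)*(p - 1)*(p + 2)*(p)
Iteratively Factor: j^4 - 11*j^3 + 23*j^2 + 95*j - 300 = (j - 5)*(j^3 - 6*j^2 - 7*j + 60) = (j - 5)^2*(j^2 - j - 12) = (j - 5)^2*(j + 3)*(j - 4)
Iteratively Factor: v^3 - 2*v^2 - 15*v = (v)*(v^2 - 2*v - 15) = v*(v - 5)*(v + 3)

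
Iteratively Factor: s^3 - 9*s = (s)*(s^2 - 9) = s*(s - 3)*(s + 3)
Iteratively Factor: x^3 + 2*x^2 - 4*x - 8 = (x + 2)*(x^2 - 4) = (x - 2)*(x + 2)*(x + 2)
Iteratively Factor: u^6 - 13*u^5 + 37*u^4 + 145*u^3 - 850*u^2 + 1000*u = (u - 5)*(u^5 - 8*u^4 - 3*u^3 + 130*u^2 - 200*u) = (u - 5)^2*(u^4 - 3*u^3 - 18*u^2 + 40*u) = (u - 5)^3*(u^3 + 2*u^2 - 8*u) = (u - 5)^3*(u - 2)*(u^2 + 4*u) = u*(u - 5)^3*(u - 2)*(u + 4)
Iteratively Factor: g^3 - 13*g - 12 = (g + 3)*(g^2 - 3*g - 4) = (g + 1)*(g + 3)*(g - 4)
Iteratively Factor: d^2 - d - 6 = (d + 2)*(d - 3)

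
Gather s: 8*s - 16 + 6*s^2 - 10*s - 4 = 6*s^2 - 2*s - 20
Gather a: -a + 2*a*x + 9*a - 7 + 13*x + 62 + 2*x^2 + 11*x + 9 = a*(2*x + 8) + 2*x^2 + 24*x + 64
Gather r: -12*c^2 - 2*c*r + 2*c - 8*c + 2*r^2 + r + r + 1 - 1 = -12*c^2 - 6*c + 2*r^2 + r*(2 - 2*c)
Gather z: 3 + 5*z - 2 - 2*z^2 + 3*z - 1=-2*z^2 + 8*z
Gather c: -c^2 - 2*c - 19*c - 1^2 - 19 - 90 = -c^2 - 21*c - 110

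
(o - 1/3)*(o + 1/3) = o^2 - 1/9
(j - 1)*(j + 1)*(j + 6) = j^3 + 6*j^2 - j - 6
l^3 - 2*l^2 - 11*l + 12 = (l - 4)*(l - 1)*(l + 3)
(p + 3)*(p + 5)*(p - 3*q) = p^3 - 3*p^2*q + 8*p^2 - 24*p*q + 15*p - 45*q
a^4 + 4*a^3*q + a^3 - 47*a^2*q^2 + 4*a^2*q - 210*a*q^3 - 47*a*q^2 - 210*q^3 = (a + 1)*(a - 7*q)*(a + 5*q)*(a + 6*q)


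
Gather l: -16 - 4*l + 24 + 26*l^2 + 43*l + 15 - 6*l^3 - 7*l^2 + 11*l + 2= -6*l^3 + 19*l^2 + 50*l + 25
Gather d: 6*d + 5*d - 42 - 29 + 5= 11*d - 66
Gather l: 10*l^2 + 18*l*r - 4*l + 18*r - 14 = 10*l^2 + l*(18*r - 4) + 18*r - 14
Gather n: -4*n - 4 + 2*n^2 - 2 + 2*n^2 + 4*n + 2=4*n^2 - 4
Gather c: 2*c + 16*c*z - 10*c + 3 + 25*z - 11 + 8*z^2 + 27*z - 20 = c*(16*z - 8) + 8*z^2 + 52*z - 28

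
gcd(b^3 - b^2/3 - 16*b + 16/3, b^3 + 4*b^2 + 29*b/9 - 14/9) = b - 1/3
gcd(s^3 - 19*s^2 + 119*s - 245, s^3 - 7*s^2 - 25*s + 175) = s^2 - 12*s + 35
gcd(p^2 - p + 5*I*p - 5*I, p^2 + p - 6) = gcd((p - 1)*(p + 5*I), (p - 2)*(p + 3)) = 1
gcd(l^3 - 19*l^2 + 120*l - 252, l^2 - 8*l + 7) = l - 7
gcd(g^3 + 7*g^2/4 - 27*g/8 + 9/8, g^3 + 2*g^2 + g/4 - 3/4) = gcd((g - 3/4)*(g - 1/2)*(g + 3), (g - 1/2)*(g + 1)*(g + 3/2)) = g - 1/2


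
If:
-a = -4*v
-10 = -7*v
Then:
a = 40/7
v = 10/7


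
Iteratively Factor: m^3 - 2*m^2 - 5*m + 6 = (m - 3)*(m^2 + m - 2) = (m - 3)*(m - 1)*(m + 2)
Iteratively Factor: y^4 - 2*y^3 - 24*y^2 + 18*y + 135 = (y - 3)*(y^3 + y^2 - 21*y - 45) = (y - 3)*(y + 3)*(y^2 - 2*y - 15) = (y - 3)*(y + 3)^2*(y - 5)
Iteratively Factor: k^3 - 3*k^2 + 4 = (k - 2)*(k^2 - k - 2) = (k - 2)*(k + 1)*(k - 2)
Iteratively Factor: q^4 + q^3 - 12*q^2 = (q + 4)*(q^3 - 3*q^2) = q*(q + 4)*(q^2 - 3*q) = q*(q - 3)*(q + 4)*(q)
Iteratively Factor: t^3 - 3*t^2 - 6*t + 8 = (t - 4)*(t^2 + t - 2) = (t - 4)*(t - 1)*(t + 2)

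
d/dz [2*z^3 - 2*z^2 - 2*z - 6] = 6*z^2 - 4*z - 2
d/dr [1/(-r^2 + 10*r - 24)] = 2*(r - 5)/(r^2 - 10*r + 24)^2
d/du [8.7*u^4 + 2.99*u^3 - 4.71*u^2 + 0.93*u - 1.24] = 34.8*u^3 + 8.97*u^2 - 9.42*u + 0.93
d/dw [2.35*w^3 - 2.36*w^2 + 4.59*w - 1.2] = 7.05*w^2 - 4.72*w + 4.59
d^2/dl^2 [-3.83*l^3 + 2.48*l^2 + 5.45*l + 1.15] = 4.96 - 22.98*l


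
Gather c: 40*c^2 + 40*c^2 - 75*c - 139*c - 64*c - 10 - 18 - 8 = 80*c^2 - 278*c - 36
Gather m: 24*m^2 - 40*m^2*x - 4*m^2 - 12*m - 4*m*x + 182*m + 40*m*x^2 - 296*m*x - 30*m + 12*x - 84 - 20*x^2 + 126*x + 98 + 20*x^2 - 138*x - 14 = m^2*(20 - 40*x) + m*(40*x^2 - 300*x + 140)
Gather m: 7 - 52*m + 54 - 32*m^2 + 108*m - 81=-32*m^2 + 56*m - 20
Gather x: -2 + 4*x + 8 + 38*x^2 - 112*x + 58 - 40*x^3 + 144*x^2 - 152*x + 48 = -40*x^3 + 182*x^2 - 260*x + 112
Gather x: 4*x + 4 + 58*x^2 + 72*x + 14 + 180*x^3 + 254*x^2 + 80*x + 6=180*x^3 + 312*x^2 + 156*x + 24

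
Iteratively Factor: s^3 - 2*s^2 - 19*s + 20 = (s - 1)*(s^2 - s - 20) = (s - 1)*(s + 4)*(s - 5)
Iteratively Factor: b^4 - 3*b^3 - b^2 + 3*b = (b)*(b^3 - 3*b^2 - b + 3) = b*(b - 3)*(b^2 - 1) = b*(b - 3)*(b + 1)*(b - 1)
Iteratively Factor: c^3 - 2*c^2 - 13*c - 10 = (c - 5)*(c^2 + 3*c + 2) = (c - 5)*(c + 1)*(c + 2)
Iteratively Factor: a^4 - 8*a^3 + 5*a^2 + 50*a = (a - 5)*(a^3 - 3*a^2 - 10*a) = (a - 5)*(a + 2)*(a^2 - 5*a) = (a - 5)^2*(a + 2)*(a)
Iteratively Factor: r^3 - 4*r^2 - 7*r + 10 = (r - 5)*(r^2 + r - 2) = (r - 5)*(r - 1)*(r + 2)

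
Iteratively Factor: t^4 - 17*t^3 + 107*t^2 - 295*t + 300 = (t - 5)*(t^3 - 12*t^2 + 47*t - 60) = (t - 5)*(t - 4)*(t^2 - 8*t + 15) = (t - 5)^2*(t - 4)*(t - 3)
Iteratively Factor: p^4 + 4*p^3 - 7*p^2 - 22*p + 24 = (p + 4)*(p^3 - 7*p + 6) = (p + 3)*(p + 4)*(p^2 - 3*p + 2) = (p - 2)*(p + 3)*(p + 4)*(p - 1)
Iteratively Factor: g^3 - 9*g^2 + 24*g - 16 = (g - 4)*(g^2 - 5*g + 4) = (g - 4)*(g - 1)*(g - 4)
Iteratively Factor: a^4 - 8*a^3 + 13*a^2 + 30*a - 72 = (a - 3)*(a^3 - 5*a^2 - 2*a + 24) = (a - 3)^2*(a^2 - 2*a - 8) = (a - 4)*(a - 3)^2*(a + 2)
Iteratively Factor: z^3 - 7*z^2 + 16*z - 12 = (z - 3)*(z^2 - 4*z + 4) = (z - 3)*(z - 2)*(z - 2)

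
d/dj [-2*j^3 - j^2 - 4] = 2*j*(-3*j - 1)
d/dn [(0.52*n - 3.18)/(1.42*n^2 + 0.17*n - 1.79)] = (-0.7384*n^2 + 9.0312*n - 0.3902)/(2.0164*n^4 + 0.4828*n^3 - 5.0547*n^2 - 0.6086*n + 3.2041)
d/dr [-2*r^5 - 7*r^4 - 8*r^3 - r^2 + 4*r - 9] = -10*r^4 - 28*r^3 - 24*r^2 - 2*r + 4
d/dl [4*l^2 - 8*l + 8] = 8*l - 8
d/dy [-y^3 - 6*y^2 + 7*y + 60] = -3*y^2 - 12*y + 7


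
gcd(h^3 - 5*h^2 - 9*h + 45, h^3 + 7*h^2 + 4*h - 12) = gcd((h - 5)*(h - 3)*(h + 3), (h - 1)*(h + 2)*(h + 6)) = 1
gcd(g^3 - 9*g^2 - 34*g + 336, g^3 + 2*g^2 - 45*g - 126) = g^2 - g - 42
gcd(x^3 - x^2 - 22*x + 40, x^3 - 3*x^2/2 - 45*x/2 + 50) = x^2 + x - 20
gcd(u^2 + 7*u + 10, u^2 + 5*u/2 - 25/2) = u + 5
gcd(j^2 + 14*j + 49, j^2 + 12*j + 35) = j + 7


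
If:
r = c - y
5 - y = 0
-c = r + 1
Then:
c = 2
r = -3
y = 5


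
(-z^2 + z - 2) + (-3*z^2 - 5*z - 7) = -4*z^2 - 4*z - 9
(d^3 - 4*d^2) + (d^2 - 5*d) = d^3 - 3*d^2 - 5*d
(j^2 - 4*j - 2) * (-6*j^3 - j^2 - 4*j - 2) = -6*j^5 + 23*j^4 + 12*j^3 + 16*j^2 + 16*j + 4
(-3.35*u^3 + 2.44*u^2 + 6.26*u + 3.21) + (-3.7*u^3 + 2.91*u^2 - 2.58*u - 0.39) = -7.05*u^3 + 5.35*u^2 + 3.68*u + 2.82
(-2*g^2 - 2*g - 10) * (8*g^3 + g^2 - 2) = -16*g^5 - 18*g^4 - 82*g^3 - 6*g^2 + 4*g + 20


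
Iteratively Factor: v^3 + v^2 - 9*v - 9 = (v + 1)*(v^2 - 9) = (v - 3)*(v + 1)*(v + 3)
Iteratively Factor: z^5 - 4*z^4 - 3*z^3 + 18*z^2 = (z + 2)*(z^4 - 6*z^3 + 9*z^2) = z*(z + 2)*(z^3 - 6*z^2 + 9*z) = z^2*(z + 2)*(z^2 - 6*z + 9) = z^2*(z - 3)*(z + 2)*(z - 3)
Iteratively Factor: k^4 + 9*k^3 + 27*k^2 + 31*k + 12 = (k + 4)*(k^3 + 5*k^2 + 7*k + 3) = (k + 1)*(k + 4)*(k^2 + 4*k + 3) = (k + 1)^2*(k + 4)*(k + 3)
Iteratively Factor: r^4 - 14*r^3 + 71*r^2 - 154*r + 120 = (r - 2)*(r^3 - 12*r^2 + 47*r - 60) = (r - 5)*(r - 2)*(r^2 - 7*r + 12) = (r - 5)*(r - 3)*(r - 2)*(r - 4)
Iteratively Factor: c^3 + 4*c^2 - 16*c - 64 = (c - 4)*(c^2 + 8*c + 16) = (c - 4)*(c + 4)*(c + 4)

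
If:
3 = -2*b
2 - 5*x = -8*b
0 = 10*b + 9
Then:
No Solution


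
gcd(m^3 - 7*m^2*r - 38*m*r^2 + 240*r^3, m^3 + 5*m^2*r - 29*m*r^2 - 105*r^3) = -m + 5*r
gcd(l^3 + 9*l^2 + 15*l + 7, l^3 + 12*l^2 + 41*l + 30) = l + 1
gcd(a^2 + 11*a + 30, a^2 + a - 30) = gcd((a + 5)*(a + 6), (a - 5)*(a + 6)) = a + 6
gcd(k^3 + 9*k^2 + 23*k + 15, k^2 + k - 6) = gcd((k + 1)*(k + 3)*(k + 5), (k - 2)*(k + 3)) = k + 3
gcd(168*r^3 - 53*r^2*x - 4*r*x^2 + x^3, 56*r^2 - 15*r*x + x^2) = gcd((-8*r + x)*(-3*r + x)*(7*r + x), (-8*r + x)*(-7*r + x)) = -8*r + x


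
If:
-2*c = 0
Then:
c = 0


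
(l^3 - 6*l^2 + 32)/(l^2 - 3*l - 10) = (l^2 - 8*l + 16)/(l - 5)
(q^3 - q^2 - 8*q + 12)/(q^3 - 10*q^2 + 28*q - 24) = (q + 3)/(q - 6)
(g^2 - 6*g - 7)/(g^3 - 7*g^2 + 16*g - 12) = (g^2 - 6*g - 7)/(g^3 - 7*g^2 + 16*g - 12)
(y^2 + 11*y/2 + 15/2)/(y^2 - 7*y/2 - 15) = (y + 3)/(y - 6)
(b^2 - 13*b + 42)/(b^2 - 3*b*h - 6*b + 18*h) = (b - 7)/(b - 3*h)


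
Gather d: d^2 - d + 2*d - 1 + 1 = d^2 + d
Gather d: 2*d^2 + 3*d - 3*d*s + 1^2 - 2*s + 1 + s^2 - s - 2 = 2*d^2 + d*(3 - 3*s) + s^2 - 3*s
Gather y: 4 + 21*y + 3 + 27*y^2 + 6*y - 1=27*y^2 + 27*y + 6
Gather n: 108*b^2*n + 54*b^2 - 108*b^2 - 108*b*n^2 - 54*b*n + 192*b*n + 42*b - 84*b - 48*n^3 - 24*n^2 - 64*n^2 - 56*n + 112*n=-54*b^2 - 42*b - 48*n^3 + n^2*(-108*b - 88) + n*(108*b^2 + 138*b + 56)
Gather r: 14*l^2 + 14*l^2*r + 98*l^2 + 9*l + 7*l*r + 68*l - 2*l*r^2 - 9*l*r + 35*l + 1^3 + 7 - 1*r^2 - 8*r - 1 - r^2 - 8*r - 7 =112*l^2 + 112*l + r^2*(-2*l - 2) + r*(14*l^2 - 2*l - 16)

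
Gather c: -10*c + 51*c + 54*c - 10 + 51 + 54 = 95*c + 95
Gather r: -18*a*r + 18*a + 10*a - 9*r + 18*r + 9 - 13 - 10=28*a + r*(9 - 18*a) - 14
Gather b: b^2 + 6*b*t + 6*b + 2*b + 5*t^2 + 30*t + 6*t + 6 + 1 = b^2 + b*(6*t + 8) + 5*t^2 + 36*t + 7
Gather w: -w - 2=-w - 2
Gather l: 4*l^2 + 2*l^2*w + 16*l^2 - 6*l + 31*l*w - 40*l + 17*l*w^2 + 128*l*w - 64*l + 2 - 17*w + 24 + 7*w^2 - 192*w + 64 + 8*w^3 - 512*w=l^2*(2*w + 20) + l*(17*w^2 + 159*w - 110) + 8*w^3 + 7*w^2 - 721*w + 90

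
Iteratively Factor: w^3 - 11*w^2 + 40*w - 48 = (w - 3)*(w^2 - 8*w + 16) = (w - 4)*(w - 3)*(w - 4)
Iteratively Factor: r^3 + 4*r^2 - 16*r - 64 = (r + 4)*(r^2 - 16) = (r + 4)^2*(r - 4)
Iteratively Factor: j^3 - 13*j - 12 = (j - 4)*(j^2 + 4*j + 3) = (j - 4)*(j + 3)*(j + 1)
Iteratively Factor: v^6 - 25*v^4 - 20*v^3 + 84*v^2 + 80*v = (v + 1)*(v^5 - v^4 - 24*v^3 + 4*v^2 + 80*v) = (v - 2)*(v + 1)*(v^4 + v^3 - 22*v^2 - 40*v) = (v - 2)*(v + 1)*(v + 2)*(v^3 - v^2 - 20*v) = (v - 2)*(v + 1)*(v + 2)*(v + 4)*(v^2 - 5*v) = v*(v - 2)*(v + 1)*(v + 2)*(v + 4)*(v - 5)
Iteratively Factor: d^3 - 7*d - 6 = (d - 3)*(d^2 + 3*d + 2) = (d - 3)*(d + 1)*(d + 2)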